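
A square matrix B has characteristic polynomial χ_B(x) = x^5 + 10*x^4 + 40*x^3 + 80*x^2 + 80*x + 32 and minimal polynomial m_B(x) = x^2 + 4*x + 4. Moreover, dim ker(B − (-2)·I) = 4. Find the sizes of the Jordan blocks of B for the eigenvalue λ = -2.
Block sizes for λ = -2: [2, 1, 1, 1]

Step 1 — from the characteristic polynomial, algebraic multiplicity of λ = -2 is 5. From dim ker(B − (-2)·I) = 4, there are exactly 4 Jordan blocks for λ = -2.
Step 2 — from the minimal polynomial, the factor (x + 2)^2 tells us the largest block for λ = -2 has size 2.
Step 3 — with total size 5, 4 blocks, and largest block 2, the block sizes (in nonincreasing order) are [2, 1, 1, 1].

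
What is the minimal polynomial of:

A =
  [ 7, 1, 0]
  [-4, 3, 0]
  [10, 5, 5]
x^2 - 10*x + 25

The characteristic polynomial is χ_A(x) = (x - 5)^3, so the eigenvalues are known. The minimal polynomial is
  m_A(x) = Π_λ (x − λ)^{k_λ}
where k_λ is the size of the *largest* Jordan block for λ (equivalently, the smallest k with (A − λI)^k v = 0 for every generalised eigenvector v of λ).

  λ = 5: largest Jordan block has size 2, contributing (x − 5)^2

So m_A(x) = (x - 5)^2 = x^2 - 10*x + 25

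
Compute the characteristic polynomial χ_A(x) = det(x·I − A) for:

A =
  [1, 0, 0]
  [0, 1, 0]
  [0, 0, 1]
x^3 - 3*x^2 + 3*x - 1

Expanding det(x·I − A) (e.g. by cofactor expansion or by noting that A is similar to its Jordan form J, which has the same characteristic polynomial as A) gives
  χ_A(x) = x^3 - 3*x^2 + 3*x - 1
which factors as (x - 1)^3. The eigenvalues (with algebraic multiplicities) are λ = 1 with multiplicity 3.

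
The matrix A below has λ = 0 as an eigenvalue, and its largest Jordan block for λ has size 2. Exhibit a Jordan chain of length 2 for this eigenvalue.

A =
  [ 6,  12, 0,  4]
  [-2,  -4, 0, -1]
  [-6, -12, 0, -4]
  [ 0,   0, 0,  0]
A Jordan chain for λ = 0 of length 2:
v_1 = (2, -1, -2, 0)ᵀ
v_2 = (1, 0, 0, -1)ᵀ

Let N = A − (0)·I. We want v_2 with N^2 v_2 = 0 but N^1 v_2 ≠ 0; then v_{j-1} := N · v_j for j = 2, …, 2.

Pick v_2 = (1, 0, 0, -1)ᵀ.
Then v_1 = N · v_2 = (2, -1, -2, 0)ᵀ.

Sanity check: (A − (0)·I) v_1 = (0, 0, 0, 0)ᵀ = 0. ✓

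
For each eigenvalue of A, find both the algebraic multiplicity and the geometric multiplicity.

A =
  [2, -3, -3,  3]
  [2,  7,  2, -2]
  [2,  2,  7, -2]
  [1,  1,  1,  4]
λ = 5: alg = 4, geom = 3

Step 1 — factor the characteristic polynomial to read off the algebraic multiplicities:
  χ_A(x) = (x - 5)^4

Step 2 — compute geometric multiplicities via the rank-nullity identity g(λ) = n − rank(A − λI):
  rank(A − (5)·I) = 1, so dim ker(A − (5)·I) = n − 1 = 3

Summary:
  λ = 5: algebraic multiplicity = 4, geometric multiplicity = 3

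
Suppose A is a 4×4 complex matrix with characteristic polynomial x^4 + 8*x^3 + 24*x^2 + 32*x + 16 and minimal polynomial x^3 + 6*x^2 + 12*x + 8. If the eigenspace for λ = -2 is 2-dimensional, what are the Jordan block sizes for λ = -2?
Block sizes for λ = -2: [3, 1]

Step 1 — from the characteristic polynomial, algebraic multiplicity of λ = -2 is 4. From dim ker(A − (-2)·I) = 2, there are exactly 2 Jordan blocks for λ = -2.
Step 2 — from the minimal polynomial, the factor (x + 2)^3 tells us the largest block for λ = -2 has size 3.
Step 3 — with total size 4, 2 blocks, and largest block 3, the block sizes (in nonincreasing order) are [3, 1].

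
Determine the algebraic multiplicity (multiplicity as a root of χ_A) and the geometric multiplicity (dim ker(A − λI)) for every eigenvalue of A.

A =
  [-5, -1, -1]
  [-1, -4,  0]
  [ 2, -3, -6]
λ = -5: alg = 3, geom = 1

Step 1 — factor the characteristic polynomial to read off the algebraic multiplicities:
  χ_A(x) = (x + 5)^3

Step 2 — compute geometric multiplicities via the rank-nullity identity g(λ) = n − rank(A − λI):
  rank(A − (-5)·I) = 2, so dim ker(A − (-5)·I) = n − 2 = 1

Summary:
  λ = -5: algebraic multiplicity = 3, geometric multiplicity = 1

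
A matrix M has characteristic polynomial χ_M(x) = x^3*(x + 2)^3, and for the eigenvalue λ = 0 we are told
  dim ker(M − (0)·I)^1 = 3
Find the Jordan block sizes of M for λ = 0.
Block sizes for λ = 0: [1, 1, 1]

From the dimensions of kernels of powers, the number of Jordan blocks of size at least j is d_j − d_{j−1} where d_j = dim ker(N^j) (with d_0 = 0). Computing the differences gives [3].
The number of blocks of size exactly k is (#blocks of size ≥ k) − (#blocks of size ≥ k + 1), so the partition is: 3 block(s) of size 1.
In nonincreasing order the block sizes are [1, 1, 1].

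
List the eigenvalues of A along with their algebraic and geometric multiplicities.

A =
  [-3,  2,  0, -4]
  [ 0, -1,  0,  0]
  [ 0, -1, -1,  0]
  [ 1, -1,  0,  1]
λ = -1: alg = 4, geom = 2

Step 1 — factor the characteristic polynomial to read off the algebraic multiplicities:
  χ_A(x) = (x + 1)^4

Step 2 — compute geometric multiplicities via the rank-nullity identity g(λ) = n − rank(A − λI):
  rank(A − (-1)·I) = 2, so dim ker(A − (-1)·I) = n − 2 = 2

Summary:
  λ = -1: algebraic multiplicity = 4, geometric multiplicity = 2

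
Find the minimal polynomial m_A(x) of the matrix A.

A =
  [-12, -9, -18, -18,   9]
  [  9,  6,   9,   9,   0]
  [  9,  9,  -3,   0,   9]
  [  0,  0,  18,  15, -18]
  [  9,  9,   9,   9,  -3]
x^2 - 3*x - 18

The characteristic polynomial is χ_A(x) = (x - 6)^2*(x + 3)^3, so the eigenvalues are known. The minimal polynomial is
  m_A(x) = Π_λ (x − λ)^{k_λ}
where k_λ is the size of the *largest* Jordan block for λ (equivalently, the smallest k with (A − λI)^k v = 0 for every generalised eigenvector v of λ).

  λ = -3: largest Jordan block has size 1, contributing (x + 3)
  λ = 6: largest Jordan block has size 1, contributing (x − 6)

So m_A(x) = (x - 6)*(x + 3) = x^2 - 3*x - 18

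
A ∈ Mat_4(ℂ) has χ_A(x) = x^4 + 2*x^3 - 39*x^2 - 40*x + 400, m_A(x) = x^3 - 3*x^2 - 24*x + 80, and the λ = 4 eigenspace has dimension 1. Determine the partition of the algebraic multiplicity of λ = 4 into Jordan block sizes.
Block sizes for λ = 4: [2]

Step 1 — from the characteristic polynomial, algebraic multiplicity of λ = 4 is 2. From dim ker(A − (4)·I) = 1, there are exactly 1 Jordan blocks for λ = 4.
Step 2 — from the minimal polynomial, the factor (x − 4)^2 tells us the largest block for λ = 4 has size 2.
Step 3 — with total size 2, 1 blocks, and largest block 2, the block sizes (in nonincreasing order) are [2].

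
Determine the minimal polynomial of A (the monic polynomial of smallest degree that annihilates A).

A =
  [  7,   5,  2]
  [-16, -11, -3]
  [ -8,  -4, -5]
x^3 + 9*x^2 + 27*x + 27

The characteristic polynomial is χ_A(x) = (x + 3)^3, so the eigenvalues are known. The minimal polynomial is
  m_A(x) = Π_λ (x − λ)^{k_λ}
where k_λ is the size of the *largest* Jordan block for λ (equivalently, the smallest k with (A − λI)^k v = 0 for every generalised eigenvector v of λ).

  λ = -3: largest Jordan block has size 3, contributing (x + 3)^3

So m_A(x) = (x + 3)^3 = x^3 + 9*x^2 + 27*x + 27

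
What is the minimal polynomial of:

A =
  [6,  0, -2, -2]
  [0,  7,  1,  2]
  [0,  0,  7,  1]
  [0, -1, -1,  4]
x^3 - 18*x^2 + 108*x - 216

The characteristic polynomial is χ_A(x) = (x - 6)^4, so the eigenvalues are known. The minimal polynomial is
  m_A(x) = Π_λ (x − λ)^{k_λ}
where k_λ is the size of the *largest* Jordan block for λ (equivalently, the smallest k with (A − λI)^k v = 0 for every generalised eigenvector v of λ).

  λ = 6: largest Jordan block has size 3, contributing (x − 6)^3

So m_A(x) = (x - 6)^3 = x^3 - 18*x^2 + 108*x - 216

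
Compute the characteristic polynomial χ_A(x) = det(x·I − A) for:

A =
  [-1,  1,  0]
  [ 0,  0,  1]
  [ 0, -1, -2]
x^3 + 3*x^2 + 3*x + 1

Expanding det(x·I − A) (e.g. by cofactor expansion or by noting that A is similar to its Jordan form J, which has the same characteristic polynomial as A) gives
  χ_A(x) = x^3 + 3*x^2 + 3*x + 1
which factors as (x + 1)^3. The eigenvalues (with algebraic multiplicities) are λ = -1 with multiplicity 3.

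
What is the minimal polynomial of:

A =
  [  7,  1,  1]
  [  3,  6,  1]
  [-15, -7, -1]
x^3 - 12*x^2 + 48*x - 64

The characteristic polynomial is χ_A(x) = (x - 4)^3, so the eigenvalues are known. The minimal polynomial is
  m_A(x) = Π_λ (x − λ)^{k_λ}
where k_λ is the size of the *largest* Jordan block for λ (equivalently, the smallest k with (A − λI)^k v = 0 for every generalised eigenvector v of λ).

  λ = 4: largest Jordan block has size 3, contributing (x − 4)^3

So m_A(x) = (x - 4)^3 = x^3 - 12*x^2 + 48*x - 64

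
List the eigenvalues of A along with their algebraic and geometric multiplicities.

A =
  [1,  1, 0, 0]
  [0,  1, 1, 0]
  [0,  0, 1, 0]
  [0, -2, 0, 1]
λ = 1: alg = 4, geom = 2

Step 1 — factor the characteristic polynomial to read off the algebraic multiplicities:
  χ_A(x) = (x - 1)^4

Step 2 — compute geometric multiplicities via the rank-nullity identity g(λ) = n − rank(A − λI):
  rank(A − (1)·I) = 2, so dim ker(A − (1)·I) = n − 2 = 2

Summary:
  λ = 1: algebraic multiplicity = 4, geometric multiplicity = 2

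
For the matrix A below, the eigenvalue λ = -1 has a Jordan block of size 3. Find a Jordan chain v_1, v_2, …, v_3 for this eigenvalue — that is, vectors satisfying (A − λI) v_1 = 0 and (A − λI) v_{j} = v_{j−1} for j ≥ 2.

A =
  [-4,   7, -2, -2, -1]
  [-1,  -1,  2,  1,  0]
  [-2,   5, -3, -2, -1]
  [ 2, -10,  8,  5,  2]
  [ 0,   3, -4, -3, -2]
A Jordan chain for λ = -1 of length 3:
v_1 = (2, 1, 1, 0, -1)ᵀ
v_2 = (-3, -1, -2, 2, 0)ᵀ
v_3 = (1, 0, 0, 0, 0)ᵀ

Let N = A − (-1)·I. We want v_3 with N^3 v_3 = 0 but N^2 v_3 ≠ 0; then v_{j-1} := N · v_j for j = 3, …, 2.

Pick v_3 = (1, 0, 0, 0, 0)ᵀ.
Then v_2 = N · v_3 = (-3, -1, -2, 2, 0)ᵀ.
Then v_1 = N · v_2 = (2, 1, 1, 0, -1)ᵀ.

Sanity check: (A − (-1)·I) v_1 = (0, 0, 0, 0, 0)ᵀ = 0. ✓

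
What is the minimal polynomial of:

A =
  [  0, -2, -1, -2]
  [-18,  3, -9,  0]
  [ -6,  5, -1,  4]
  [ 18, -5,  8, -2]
x^3

The characteristic polynomial is χ_A(x) = x^4, so the eigenvalues are known. The minimal polynomial is
  m_A(x) = Π_λ (x − λ)^{k_λ}
where k_λ is the size of the *largest* Jordan block for λ (equivalently, the smallest k with (A − λI)^k v = 0 for every generalised eigenvector v of λ).

  λ = 0: largest Jordan block has size 3, contributing (x − 0)^3

So m_A(x) = x^3 = x^3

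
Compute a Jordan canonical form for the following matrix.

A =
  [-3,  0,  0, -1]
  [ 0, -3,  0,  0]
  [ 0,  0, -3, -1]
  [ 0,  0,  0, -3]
J_2(-3) ⊕ J_1(-3) ⊕ J_1(-3)

The characteristic polynomial is
  det(x·I − A) = x^4 + 12*x^3 + 54*x^2 + 108*x + 81 = (x + 3)^4

Eigenvalues and multiplicities (the geometric multiplicity of λ is n − rank(A − λI), which equals the number of Jordan blocks for λ):
  λ = -3: algebraic multiplicity = 4, geometric multiplicity = 3

Determining the block sizes for each eigenvalue:
  λ = -3: 3 blocks summing to 4 forces exactly one block of size 2 and the rest size 1 → block sizes [2, 1, 1]

Assembling the blocks gives a Jordan form
J =
  [-3,  1,  0,  0]
  [ 0, -3,  0,  0]
  [ 0,  0, -3,  0]
  [ 0,  0,  0, -3]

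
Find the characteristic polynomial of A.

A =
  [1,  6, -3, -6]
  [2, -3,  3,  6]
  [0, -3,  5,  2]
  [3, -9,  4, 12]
x^4 - 15*x^3 + 84*x^2 - 208*x + 192

Expanding det(x·I − A) (e.g. by cofactor expansion or by noting that A is similar to its Jordan form J, which has the same characteristic polynomial as A) gives
  χ_A(x) = x^4 - 15*x^3 + 84*x^2 - 208*x + 192
which factors as (x - 4)^3*(x - 3). The eigenvalues (with algebraic multiplicities) are λ = 3 with multiplicity 1, λ = 4 with multiplicity 3.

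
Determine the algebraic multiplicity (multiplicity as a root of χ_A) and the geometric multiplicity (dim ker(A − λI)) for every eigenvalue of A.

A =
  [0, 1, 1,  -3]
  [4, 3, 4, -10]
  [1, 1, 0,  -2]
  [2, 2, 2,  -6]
λ = -1: alg = 3, geom = 2; λ = 0: alg = 1, geom = 1

Step 1 — factor the characteristic polynomial to read off the algebraic multiplicities:
  χ_A(x) = x*(x + 1)^3

Step 2 — compute geometric multiplicities via the rank-nullity identity g(λ) = n − rank(A − λI):
  rank(A − (-1)·I) = 2, so dim ker(A − (-1)·I) = n − 2 = 2
  rank(A − (0)·I) = 3, so dim ker(A − (0)·I) = n − 3 = 1

Summary:
  λ = -1: algebraic multiplicity = 3, geometric multiplicity = 2
  λ = 0: algebraic multiplicity = 1, geometric multiplicity = 1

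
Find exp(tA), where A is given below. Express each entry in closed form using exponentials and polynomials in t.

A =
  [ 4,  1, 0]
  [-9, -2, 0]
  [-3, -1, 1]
e^{tA} =
  [3*t*exp(t) + exp(t), t*exp(t), 0]
  [-9*t*exp(t), -3*t*exp(t) + exp(t), 0]
  [-3*t*exp(t), -t*exp(t), exp(t)]

Strategy: write A = P · J · P⁻¹ where J is a Jordan canonical form, so e^{tA} = P · e^{tJ} · P⁻¹, and e^{tJ} can be computed block-by-block.

A has Jordan form
J =
  [1, 1, 0]
  [0, 1, 0]
  [0, 0, 1]
(up to reordering of blocks).

Per-block formulas:
  For a 2×2 Jordan block J_2(1): exp(t · J_2(1)) = e^(1t)·(I + t·N), where N is the 2×2 nilpotent shift.
  For a 1×1 block at λ = 1: exp(t · [1]) = [e^(1t)].

After assembling e^{tJ} and conjugating by P, we get:

e^{tA} =
  [3*t*exp(t) + exp(t), t*exp(t), 0]
  [-9*t*exp(t), -3*t*exp(t) + exp(t), 0]
  [-3*t*exp(t), -t*exp(t), exp(t)]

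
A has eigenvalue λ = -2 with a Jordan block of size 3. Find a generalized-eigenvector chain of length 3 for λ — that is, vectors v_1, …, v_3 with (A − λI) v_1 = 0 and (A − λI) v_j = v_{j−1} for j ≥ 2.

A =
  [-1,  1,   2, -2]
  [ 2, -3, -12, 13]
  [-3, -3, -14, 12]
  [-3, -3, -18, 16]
A Jordan chain for λ = -2 of length 3:
v_1 = (3, -3, -9, -9)ᵀ
v_2 = (1, 2, -3, -3)ᵀ
v_3 = (1, 0, 0, 0)ᵀ

Let N = A − (-2)·I. We want v_3 with N^3 v_3 = 0 but N^2 v_3 ≠ 0; then v_{j-1} := N · v_j for j = 3, …, 2.

Pick v_3 = (1, 0, 0, 0)ᵀ.
Then v_2 = N · v_3 = (1, 2, -3, -3)ᵀ.
Then v_1 = N · v_2 = (3, -3, -9, -9)ᵀ.

Sanity check: (A − (-2)·I) v_1 = (0, 0, 0, 0)ᵀ = 0. ✓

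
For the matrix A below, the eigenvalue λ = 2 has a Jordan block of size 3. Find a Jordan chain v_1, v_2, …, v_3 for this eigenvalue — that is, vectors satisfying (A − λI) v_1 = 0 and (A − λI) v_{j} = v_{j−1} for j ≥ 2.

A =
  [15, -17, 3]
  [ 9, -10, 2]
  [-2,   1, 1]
A Jordan chain for λ = 2 of length 3:
v_1 = (10, 5, -15)ᵀ
v_2 = (13, 9, -2)ᵀ
v_3 = (1, 0, 0)ᵀ

Let N = A − (2)·I. We want v_3 with N^3 v_3 = 0 but N^2 v_3 ≠ 0; then v_{j-1} := N · v_j for j = 3, …, 2.

Pick v_3 = (1, 0, 0)ᵀ.
Then v_2 = N · v_3 = (13, 9, -2)ᵀ.
Then v_1 = N · v_2 = (10, 5, -15)ᵀ.

Sanity check: (A − (2)·I) v_1 = (0, 0, 0)ᵀ = 0. ✓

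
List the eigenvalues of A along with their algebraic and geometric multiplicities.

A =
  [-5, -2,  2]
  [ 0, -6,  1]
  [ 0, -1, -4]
λ = -5: alg = 3, geom = 2

Step 1 — factor the characteristic polynomial to read off the algebraic multiplicities:
  χ_A(x) = (x + 5)^3

Step 2 — compute geometric multiplicities via the rank-nullity identity g(λ) = n − rank(A − λI):
  rank(A − (-5)·I) = 1, so dim ker(A − (-5)·I) = n − 1 = 2

Summary:
  λ = -5: algebraic multiplicity = 3, geometric multiplicity = 2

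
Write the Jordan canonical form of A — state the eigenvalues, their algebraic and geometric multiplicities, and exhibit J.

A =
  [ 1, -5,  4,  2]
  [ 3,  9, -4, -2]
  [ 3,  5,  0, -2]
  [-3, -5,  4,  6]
J_2(4) ⊕ J_1(4) ⊕ J_1(4)

The characteristic polynomial is
  det(x·I − A) = x^4 - 16*x^3 + 96*x^2 - 256*x + 256 = (x - 4)^4

Eigenvalues and multiplicities (the geometric multiplicity of λ is n − rank(A − λI), which equals the number of Jordan blocks for λ):
  λ = 4: algebraic multiplicity = 4, geometric multiplicity = 3

Determining the block sizes for each eigenvalue:
  λ = 4: 3 blocks summing to 4 forces exactly one block of size 2 and the rest size 1 → block sizes [2, 1, 1]

Assembling the blocks gives a Jordan form
J =
  [4, 1, 0, 0]
  [0, 4, 0, 0]
  [0, 0, 4, 0]
  [0, 0, 0, 4]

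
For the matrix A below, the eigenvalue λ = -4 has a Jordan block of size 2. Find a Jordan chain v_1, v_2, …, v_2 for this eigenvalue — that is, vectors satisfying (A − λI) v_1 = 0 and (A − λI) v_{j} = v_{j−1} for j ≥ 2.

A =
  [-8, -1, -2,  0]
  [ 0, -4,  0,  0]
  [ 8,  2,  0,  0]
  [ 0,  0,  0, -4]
A Jordan chain for λ = -4 of length 2:
v_1 = (-4, 0, 8, 0)ᵀ
v_2 = (1, 0, 0, 0)ᵀ

Let N = A − (-4)·I. We want v_2 with N^2 v_2 = 0 but N^1 v_2 ≠ 0; then v_{j-1} := N · v_j for j = 2, …, 2.

Pick v_2 = (1, 0, 0, 0)ᵀ.
Then v_1 = N · v_2 = (-4, 0, 8, 0)ᵀ.

Sanity check: (A − (-4)·I) v_1 = (0, 0, 0, 0)ᵀ = 0. ✓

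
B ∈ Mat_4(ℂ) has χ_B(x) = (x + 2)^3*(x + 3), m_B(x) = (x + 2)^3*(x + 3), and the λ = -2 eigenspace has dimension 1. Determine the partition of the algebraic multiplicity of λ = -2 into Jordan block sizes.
Block sizes for λ = -2: [3]

Step 1 — from the characteristic polynomial, algebraic multiplicity of λ = -2 is 3. From dim ker(B − (-2)·I) = 1, there are exactly 1 Jordan blocks for λ = -2.
Step 2 — from the minimal polynomial, the factor (x + 2)^3 tells us the largest block for λ = -2 has size 3.
Step 3 — with total size 3, 1 blocks, and largest block 3, the block sizes (in nonincreasing order) are [3].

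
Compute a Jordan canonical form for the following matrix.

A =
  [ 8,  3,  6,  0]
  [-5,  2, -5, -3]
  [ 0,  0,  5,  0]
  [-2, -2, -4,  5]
J_3(5) ⊕ J_1(5)

The characteristic polynomial is
  det(x·I − A) = x^4 - 20*x^3 + 150*x^2 - 500*x + 625 = (x - 5)^4

Eigenvalues and multiplicities (the geometric multiplicity of λ is n − rank(A − λI), which equals the number of Jordan blocks for λ):
  λ = 5: algebraic multiplicity = 4, geometric multiplicity = 2

Determining the block sizes for each eigenvalue:
  λ = 5: with am = 4 and gm = 2, the partition is not yet determined (e.g. several partitions of 4 into 2 parts exist). Let N = A − (5)·I. Computing rank(N^1) = 2, rank(N^2) = 1, rank(N^3) = 0; the number of blocks of size ≥ j is rank(N^{j−1}) − rank(N^j), giving [2, 1, 1]. So we have 1 block(s) of size 3, 1 block(s) of size 1 → block sizes [3, 1]

Assembling the blocks gives a Jordan form
J =
  [5, 1, 0, 0]
  [0, 5, 1, 0]
  [0, 0, 5, 0]
  [0, 0, 0, 5]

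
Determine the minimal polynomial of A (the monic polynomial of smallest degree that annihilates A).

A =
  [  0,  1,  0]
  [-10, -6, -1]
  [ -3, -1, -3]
x^3 + 9*x^2 + 27*x + 27

The characteristic polynomial is χ_A(x) = (x + 3)^3, so the eigenvalues are known. The minimal polynomial is
  m_A(x) = Π_λ (x − λ)^{k_λ}
where k_λ is the size of the *largest* Jordan block for λ (equivalently, the smallest k with (A − λI)^k v = 0 for every generalised eigenvector v of λ).

  λ = -3: largest Jordan block has size 3, contributing (x + 3)^3

So m_A(x) = (x + 3)^3 = x^3 + 9*x^2 + 27*x + 27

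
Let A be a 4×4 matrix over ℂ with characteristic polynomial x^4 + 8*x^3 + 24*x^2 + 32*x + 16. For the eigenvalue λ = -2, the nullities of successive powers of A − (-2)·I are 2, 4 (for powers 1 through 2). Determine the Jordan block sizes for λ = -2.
Block sizes for λ = -2: [2, 2]

From the dimensions of kernels of powers, the number of Jordan blocks of size at least j is d_j − d_{j−1} where d_j = dim ker(N^j) (with d_0 = 0). Computing the differences gives [2, 2].
The number of blocks of size exactly k is (#blocks of size ≥ k) − (#blocks of size ≥ k + 1), so the partition is: 2 block(s) of size 2.
In nonincreasing order the block sizes are [2, 2].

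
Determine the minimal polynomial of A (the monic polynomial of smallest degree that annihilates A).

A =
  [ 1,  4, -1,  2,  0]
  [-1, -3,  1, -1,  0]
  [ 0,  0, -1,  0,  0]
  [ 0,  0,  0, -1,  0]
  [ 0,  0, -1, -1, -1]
x^3 + 3*x^2 + 3*x + 1

The characteristic polynomial is χ_A(x) = (x + 1)^5, so the eigenvalues are known. The minimal polynomial is
  m_A(x) = Π_λ (x − λ)^{k_λ}
where k_λ is the size of the *largest* Jordan block for λ (equivalently, the smallest k with (A − λI)^k v = 0 for every generalised eigenvector v of λ).

  λ = -1: largest Jordan block has size 3, contributing (x + 1)^3

So m_A(x) = (x + 1)^3 = x^3 + 3*x^2 + 3*x + 1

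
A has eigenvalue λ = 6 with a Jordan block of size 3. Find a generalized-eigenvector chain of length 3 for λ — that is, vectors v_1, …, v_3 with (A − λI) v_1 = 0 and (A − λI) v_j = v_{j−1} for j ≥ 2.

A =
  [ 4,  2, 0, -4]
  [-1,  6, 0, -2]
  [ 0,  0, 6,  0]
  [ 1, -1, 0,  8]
A Jordan chain for λ = 6 of length 3:
v_1 = (-2, 0, 0, 1)ᵀ
v_2 = (-2, -1, 0, 1)ᵀ
v_3 = (1, 0, 0, 0)ᵀ

Let N = A − (6)·I. We want v_3 with N^3 v_3 = 0 but N^2 v_3 ≠ 0; then v_{j-1} := N · v_j for j = 3, …, 2.

Pick v_3 = (1, 0, 0, 0)ᵀ.
Then v_2 = N · v_3 = (-2, -1, 0, 1)ᵀ.
Then v_1 = N · v_2 = (-2, 0, 0, 1)ᵀ.

Sanity check: (A − (6)·I) v_1 = (0, 0, 0, 0)ᵀ = 0. ✓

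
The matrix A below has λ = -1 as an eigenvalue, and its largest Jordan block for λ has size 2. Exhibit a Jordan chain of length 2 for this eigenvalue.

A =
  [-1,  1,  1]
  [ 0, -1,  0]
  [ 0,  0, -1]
A Jordan chain for λ = -1 of length 2:
v_1 = (1, 0, 0)ᵀ
v_2 = (0, 1, 0)ᵀ

Let N = A − (-1)·I. We want v_2 with N^2 v_2 = 0 but N^1 v_2 ≠ 0; then v_{j-1} := N · v_j for j = 2, …, 2.

Pick v_2 = (0, 1, 0)ᵀ.
Then v_1 = N · v_2 = (1, 0, 0)ᵀ.

Sanity check: (A − (-1)·I) v_1 = (0, 0, 0)ᵀ = 0. ✓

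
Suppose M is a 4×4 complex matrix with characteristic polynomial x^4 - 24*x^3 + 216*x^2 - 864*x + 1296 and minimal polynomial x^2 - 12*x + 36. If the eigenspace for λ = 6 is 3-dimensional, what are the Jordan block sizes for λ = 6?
Block sizes for λ = 6: [2, 1, 1]

Step 1 — from the characteristic polynomial, algebraic multiplicity of λ = 6 is 4. From dim ker(M − (6)·I) = 3, there are exactly 3 Jordan blocks for λ = 6.
Step 2 — from the minimal polynomial, the factor (x − 6)^2 tells us the largest block for λ = 6 has size 2.
Step 3 — with total size 4, 3 blocks, and largest block 2, the block sizes (in nonincreasing order) are [2, 1, 1].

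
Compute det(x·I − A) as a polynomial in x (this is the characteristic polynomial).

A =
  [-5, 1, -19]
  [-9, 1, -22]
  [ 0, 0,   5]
x^3 - x^2 - 16*x - 20

Expanding det(x·I − A) (e.g. by cofactor expansion or by noting that A is similar to its Jordan form J, which has the same characteristic polynomial as A) gives
  χ_A(x) = x^3 - x^2 - 16*x - 20
which factors as (x - 5)*(x + 2)^2. The eigenvalues (with algebraic multiplicities) are λ = -2 with multiplicity 2, λ = 5 with multiplicity 1.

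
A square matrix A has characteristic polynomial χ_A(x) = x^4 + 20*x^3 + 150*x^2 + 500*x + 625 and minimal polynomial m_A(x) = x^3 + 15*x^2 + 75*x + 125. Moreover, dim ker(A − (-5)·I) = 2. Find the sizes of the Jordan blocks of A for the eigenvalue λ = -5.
Block sizes for λ = -5: [3, 1]

Step 1 — from the characteristic polynomial, algebraic multiplicity of λ = -5 is 4. From dim ker(A − (-5)·I) = 2, there are exactly 2 Jordan blocks for λ = -5.
Step 2 — from the minimal polynomial, the factor (x + 5)^3 tells us the largest block for λ = -5 has size 3.
Step 3 — with total size 4, 2 blocks, and largest block 3, the block sizes (in nonincreasing order) are [3, 1].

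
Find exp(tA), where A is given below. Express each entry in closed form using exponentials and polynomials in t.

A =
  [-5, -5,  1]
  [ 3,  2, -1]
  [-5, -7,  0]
e^{tA} =
  [-2*t^2*exp(-t) - 4*t*exp(-t) + exp(-t), -t^2*exp(-t) - 5*t*exp(-t), t^2*exp(-t) + t*exp(-t)]
  [t^2*exp(-t) + 3*t*exp(-t), t^2*exp(-t)/2 + 3*t*exp(-t) + exp(-t), -t^2*exp(-t)/2 - t*exp(-t)]
  [-3*t^2*exp(-t) - 5*t*exp(-t), -3*t^2*exp(-t)/2 - 7*t*exp(-t), 3*t^2*exp(-t)/2 + t*exp(-t) + exp(-t)]

Strategy: write A = P · J · P⁻¹ where J is a Jordan canonical form, so e^{tA} = P · e^{tJ} · P⁻¹, and e^{tJ} can be computed block-by-block.

A has Jordan form
J =
  [-1,  1,  0]
  [ 0, -1,  1]
  [ 0,  0, -1]
(up to reordering of blocks).

Per-block formulas:
  For a 3×3 Jordan block J_3(-1): exp(t · J_3(-1)) = e^(-1t)·(I + t·N + (t^2/2)·N^2), where N is the 3×3 nilpotent shift.

After assembling e^{tJ} and conjugating by P, we get:

e^{tA} =
  [-2*t^2*exp(-t) - 4*t*exp(-t) + exp(-t), -t^2*exp(-t) - 5*t*exp(-t), t^2*exp(-t) + t*exp(-t)]
  [t^2*exp(-t) + 3*t*exp(-t), t^2*exp(-t)/2 + 3*t*exp(-t) + exp(-t), -t^2*exp(-t)/2 - t*exp(-t)]
  [-3*t^2*exp(-t) - 5*t*exp(-t), -3*t^2*exp(-t)/2 - 7*t*exp(-t), 3*t^2*exp(-t)/2 + t*exp(-t) + exp(-t)]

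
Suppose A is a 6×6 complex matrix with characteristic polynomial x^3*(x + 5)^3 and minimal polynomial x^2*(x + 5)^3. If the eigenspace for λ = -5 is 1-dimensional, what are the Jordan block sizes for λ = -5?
Block sizes for λ = -5: [3]

Step 1 — from the characteristic polynomial, algebraic multiplicity of λ = -5 is 3. From dim ker(A − (-5)·I) = 1, there are exactly 1 Jordan blocks for λ = -5.
Step 2 — from the minimal polynomial, the factor (x + 5)^3 tells us the largest block for λ = -5 has size 3.
Step 3 — with total size 3, 1 blocks, and largest block 3, the block sizes (in nonincreasing order) are [3].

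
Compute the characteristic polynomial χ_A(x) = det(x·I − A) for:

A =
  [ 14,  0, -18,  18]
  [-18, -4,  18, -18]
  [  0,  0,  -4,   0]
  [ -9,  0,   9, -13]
x^4 + 7*x^3 - 12*x^2 - 176*x - 320

Expanding det(x·I − A) (e.g. by cofactor expansion or by noting that A is similar to its Jordan form J, which has the same characteristic polynomial as A) gives
  χ_A(x) = x^4 + 7*x^3 - 12*x^2 - 176*x - 320
which factors as (x - 5)*(x + 4)^3. The eigenvalues (with algebraic multiplicities) are λ = -4 with multiplicity 3, λ = 5 with multiplicity 1.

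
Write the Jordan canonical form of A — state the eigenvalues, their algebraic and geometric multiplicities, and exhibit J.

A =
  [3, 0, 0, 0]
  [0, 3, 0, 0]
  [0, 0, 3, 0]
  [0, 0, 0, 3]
J_1(3) ⊕ J_1(3) ⊕ J_1(3) ⊕ J_1(3)

The characteristic polynomial is
  det(x·I − A) = x^4 - 12*x^3 + 54*x^2 - 108*x + 81 = (x - 3)^4

Eigenvalues and multiplicities (the geometric multiplicity of λ is n − rank(A − λI), which equals the number of Jordan blocks for λ):
  λ = 3: algebraic multiplicity = 4, geometric multiplicity = 4

Determining the block sizes for each eigenvalue:
  λ = 3: gm = am = 4, so every block has size 1 → block sizes [1, 1, 1, 1]

Assembling the blocks gives a Jordan form
J =
  [3, 0, 0, 0]
  [0, 3, 0, 0]
  [0, 0, 3, 0]
  [0, 0, 0, 3]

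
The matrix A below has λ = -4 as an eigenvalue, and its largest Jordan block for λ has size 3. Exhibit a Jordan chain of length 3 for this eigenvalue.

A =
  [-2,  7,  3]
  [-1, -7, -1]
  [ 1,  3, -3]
A Jordan chain for λ = -4 of length 3:
v_1 = (2, -1, 1)ᵀ
v_2 = (7, -3, 3)ᵀ
v_3 = (0, 1, 0)ᵀ

Let N = A − (-4)·I. We want v_3 with N^3 v_3 = 0 but N^2 v_3 ≠ 0; then v_{j-1} := N · v_j for j = 3, …, 2.

Pick v_3 = (0, 1, 0)ᵀ.
Then v_2 = N · v_3 = (7, -3, 3)ᵀ.
Then v_1 = N · v_2 = (2, -1, 1)ᵀ.

Sanity check: (A − (-4)·I) v_1 = (0, 0, 0)ᵀ = 0. ✓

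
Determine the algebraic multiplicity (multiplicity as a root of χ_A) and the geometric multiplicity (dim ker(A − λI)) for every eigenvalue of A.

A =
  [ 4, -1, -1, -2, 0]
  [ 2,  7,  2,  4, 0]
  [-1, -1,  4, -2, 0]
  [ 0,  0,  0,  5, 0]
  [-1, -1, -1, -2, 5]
λ = 5: alg = 5, geom = 4

Step 1 — factor the characteristic polynomial to read off the algebraic multiplicities:
  χ_A(x) = (x - 5)^5

Step 2 — compute geometric multiplicities via the rank-nullity identity g(λ) = n − rank(A − λI):
  rank(A − (5)·I) = 1, so dim ker(A − (5)·I) = n − 1 = 4

Summary:
  λ = 5: algebraic multiplicity = 5, geometric multiplicity = 4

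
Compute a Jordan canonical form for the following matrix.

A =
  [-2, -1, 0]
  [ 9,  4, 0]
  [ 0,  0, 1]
J_2(1) ⊕ J_1(1)

The characteristic polynomial is
  det(x·I − A) = x^3 - 3*x^2 + 3*x - 1 = (x - 1)^3

Eigenvalues and multiplicities (the geometric multiplicity of λ is n − rank(A − λI), which equals the number of Jordan blocks for λ):
  λ = 1: algebraic multiplicity = 3, geometric multiplicity = 2

Determining the block sizes for each eigenvalue:
  λ = 1: 2 blocks summing to 3 forces exactly one block of size 2 and the rest size 1 → block sizes [2, 1]

Assembling the blocks gives a Jordan form
J =
  [1, 1, 0]
  [0, 1, 0]
  [0, 0, 1]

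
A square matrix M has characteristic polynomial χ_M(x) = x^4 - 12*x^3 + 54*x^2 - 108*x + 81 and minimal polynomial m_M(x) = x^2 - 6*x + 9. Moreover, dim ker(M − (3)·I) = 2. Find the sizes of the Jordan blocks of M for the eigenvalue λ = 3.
Block sizes for λ = 3: [2, 2]

Step 1 — from the characteristic polynomial, algebraic multiplicity of λ = 3 is 4. From dim ker(M − (3)·I) = 2, there are exactly 2 Jordan blocks for λ = 3.
Step 2 — from the minimal polynomial, the factor (x − 3)^2 tells us the largest block for λ = 3 has size 2.
Step 3 — with total size 4, 2 blocks, and largest block 2, the block sizes (in nonincreasing order) are [2, 2].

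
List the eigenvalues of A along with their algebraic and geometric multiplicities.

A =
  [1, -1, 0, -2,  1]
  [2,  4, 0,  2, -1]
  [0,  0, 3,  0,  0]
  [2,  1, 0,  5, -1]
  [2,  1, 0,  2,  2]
λ = 3: alg = 5, geom = 4

Step 1 — factor the characteristic polynomial to read off the algebraic multiplicities:
  χ_A(x) = (x - 3)^5

Step 2 — compute geometric multiplicities via the rank-nullity identity g(λ) = n − rank(A − λI):
  rank(A − (3)·I) = 1, so dim ker(A − (3)·I) = n − 1 = 4

Summary:
  λ = 3: algebraic multiplicity = 5, geometric multiplicity = 4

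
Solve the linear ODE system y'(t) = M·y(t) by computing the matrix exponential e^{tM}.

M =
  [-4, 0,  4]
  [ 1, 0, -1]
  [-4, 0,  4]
e^{tM} =
  [1 - 4*t, 0, 4*t]
  [t, 1, -t]
  [-4*t, 0, 4*t + 1]

Strategy: write M = P · J · P⁻¹ where J is a Jordan canonical form, so e^{tM} = P · e^{tJ} · P⁻¹, and e^{tJ} can be computed block-by-block.

M has Jordan form
J =
  [0, 1, 0]
  [0, 0, 0]
  [0, 0, 0]
(up to reordering of blocks).

Per-block formulas:
  For a 1×1 block at λ = 0: exp(t · [0]) = [e^(0t)].
  For a 2×2 Jordan block J_2(0): exp(t · J_2(0)) = e^(0t)·(I + t·N), where N is the 2×2 nilpotent shift.

After assembling e^{tJ} and conjugating by P, we get:

e^{tM} =
  [1 - 4*t, 0, 4*t]
  [t, 1, -t]
  [-4*t, 0, 4*t + 1]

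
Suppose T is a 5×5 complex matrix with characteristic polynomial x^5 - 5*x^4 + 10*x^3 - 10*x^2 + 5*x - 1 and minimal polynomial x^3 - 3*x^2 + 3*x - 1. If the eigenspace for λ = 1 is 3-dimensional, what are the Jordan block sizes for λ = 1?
Block sizes for λ = 1: [3, 1, 1]

Step 1 — from the characteristic polynomial, algebraic multiplicity of λ = 1 is 5. From dim ker(T − (1)·I) = 3, there are exactly 3 Jordan blocks for λ = 1.
Step 2 — from the minimal polynomial, the factor (x − 1)^3 tells us the largest block for λ = 1 has size 3.
Step 3 — with total size 5, 3 blocks, and largest block 3, the block sizes (in nonincreasing order) are [3, 1, 1].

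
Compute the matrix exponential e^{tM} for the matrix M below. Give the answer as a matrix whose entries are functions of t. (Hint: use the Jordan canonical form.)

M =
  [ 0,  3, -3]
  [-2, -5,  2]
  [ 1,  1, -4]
e^{tM} =
  [3*t*exp(-3*t) + exp(-3*t), 3*t*exp(-3*t), -3*t*exp(-3*t)]
  [-2*t*exp(-3*t), -2*t*exp(-3*t) + exp(-3*t), 2*t*exp(-3*t)]
  [t*exp(-3*t), t*exp(-3*t), -t*exp(-3*t) + exp(-3*t)]

Strategy: write M = P · J · P⁻¹ where J is a Jordan canonical form, so e^{tM} = P · e^{tJ} · P⁻¹, and e^{tJ} can be computed block-by-block.

M has Jordan form
J =
  [-3,  1,  0]
  [ 0, -3,  0]
  [ 0,  0, -3]
(up to reordering of blocks).

Per-block formulas:
  For a 1×1 block at λ = -3: exp(t · [-3]) = [e^(-3t)].
  For a 2×2 Jordan block J_2(-3): exp(t · J_2(-3)) = e^(-3t)·(I + t·N), where N is the 2×2 nilpotent shift.

After assembling e^{tJ} and conjugating by P, we get:

e^{tM} =
  [3*t*exp(-3*t) + exp(-3*t), 3*t*exp(-3*t), -3*t*exp(-3*t)]
  [-2*t*exp(-3*t), -2*t*exp(-3*t) + exp(-3*t), 2*t*exp(-3*t)]
  [t*exp(-3*t), t*exp(-3*t), -t*exp(-3*t) + exp(-3*t)]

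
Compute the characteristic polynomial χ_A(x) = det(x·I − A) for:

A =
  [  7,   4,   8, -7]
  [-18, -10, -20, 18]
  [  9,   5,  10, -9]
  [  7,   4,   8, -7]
x^4

Expanding det(x·I − A) (e.g. by cofactor expansion or by noting that A is similar to its Jordan form J, which has the same characteristic polynomial as A) gives
  χ_A(x) = x^4
which factors as x^4. The eigenvalues (with algebraic multiplicities) are λ = 0 with multiplicity 4.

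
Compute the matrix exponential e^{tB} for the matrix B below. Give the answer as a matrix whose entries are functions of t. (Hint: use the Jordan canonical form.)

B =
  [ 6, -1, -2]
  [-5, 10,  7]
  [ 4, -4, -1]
e^{tB} =
  [-t^2*exp(5*t) + t*exp(5*t) + exp(5*t), t^2*exp(5*t) - t*exp(5*t), 3*t^2*exp(5*t)/2 - 2*t*exp(5*t)]
  [-t^2*exp(5*t) - 5*t*exp(5*t), t^2*exp(5*t) + 5*t*exp(5*t) + exp(5*t), 3*t^2*exp(5*t)/2 + 7*t*exp(5*t)]
  [4*t*exp(5*t), -4*t*exp(5*t), -6*t*exp(5*t) + exp(5*t)]

Strategy: write B = P · J · P⁻¹ where J is a Jordan canonical form, so e^{tB} = P · e^{tJ} · P⁻¹, and e^{tJ} can be computed block-by-block.

B has Jordan form
J =
  [5, 1, 0]
  [0, 5, 1]
  [0, 0, 5]
(up to reordering of blocks).

Per-block formulas:
  For a 3×3 Jordan block J_3(5): exp(t · J_3(5)) = e^(5t)·(I + t·N + (t^2/2)·N^2), where N is the 3×3 nilpotent shift.

After assembling e^{tJ} and conjugating by P, we get:

e^{tB} =
  [-t^2*exp(5*t) + t*exp(5*t) + exp(5*t), t^2*exp(5*t) - t*exp(5*t), 3*t^2*exp(5*t)/2 - 2*t*exp(5*t)]
  [-t^2*exp(5*t) - 5*t*exp(5*t), t^2*exp(5*t) + 5*t*exp(5*t) + exp(5*t), 3*t^2*exp(5*t)/2 + 7*t*exp(5*t)]
  [4*t*exp(5*t), -4*t*exp(5*t), -6*t*exp(5*t) + exp(5*t)]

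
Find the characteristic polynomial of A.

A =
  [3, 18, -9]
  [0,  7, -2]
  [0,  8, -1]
x^3 - 9*x^2 + 27*x - 27

Expanding det(x·I − A) (e.g. by cofactor expansion or by noting that A is similar to its Jordan form J, which has the same characteristic polynomial as A) gives
  χ_A(x) = x^3 - 9*x^2 + 27*x - 27
which factors as (x - 3)^3. The eigenvalues (with algebraic multiplicities) are λ = 3 with multiplicity 3.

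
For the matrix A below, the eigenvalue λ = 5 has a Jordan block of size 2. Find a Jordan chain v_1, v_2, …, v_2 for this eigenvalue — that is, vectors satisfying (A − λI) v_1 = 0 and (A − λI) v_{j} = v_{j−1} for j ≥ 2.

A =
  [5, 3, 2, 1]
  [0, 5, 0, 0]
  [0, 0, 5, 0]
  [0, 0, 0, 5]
A Jordan chain for λ = 5 of length 2:
v_1 = (3, 0, 0, 0)ᵀ
v_2 = (0, 1, 0, 0)ᵀ

Let N = A − (5)·I. We want v_2 with N^2 v_2 = 0 but N^1 v_2 ≠ 0; then v_{j-1} := N · v_j for j = 2, …, 2.

Pick v_2 = (0, 1, 0, 0)ᵀ.
Then v_1 = N · v_2 = (3, 0, 0, 0)ᵀ.

Sanity check: (A − (5)·I) v_1 = (0, 0, 0, 0)ᵀ = 0. ✓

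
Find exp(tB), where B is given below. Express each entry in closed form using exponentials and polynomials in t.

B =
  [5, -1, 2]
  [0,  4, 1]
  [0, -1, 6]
e^{tB} =
  [exp(5*t), -t^2*exp(5*t)/2 - t*exp(5*t), t^2*exp(5*t)/2 + 2*t*exp(5*t)]
  [0, -t*exp(5*t) + exp(5*t), t*exp(5*t)]
  [0, -t*exp(5*t), t*exp(5*t) + exp(5*t)]

Strategy: write B = P · J · P⁻¹ where J is a Jordan canonical form, so e^{tB} = P · e^{tJ} · P⁻¹, and e^{tJ} can be computed block-by-block.

B has Jordan form
J =
  [5, 1, 0]
  [0, 5, 1]
  [0, 0, 5]
(up to reordering of blocks).

Per-block formulas:
  For a 3×3 Jordan block J_3(5): exp(t · J_3(5)) = e^(5t)·(I + t·N + (t^2/2)·N^2), where N is the 3×3 nilpotent shift.

After assembling e^{tJ} and conjugating by P, we get:

e^{tB} =
  [exp(5*t), -t^2*exp(5*t)/2 - t*exp(5*t), t^2*exp(5*t)/2 + 2*t*exp(5*t)]
  [0, -t*exp(5*t) + exp(5*t), t*exp(5*t)]
  [0, -t*exp(5*t), t*exp(5*t) + exp(5*t)]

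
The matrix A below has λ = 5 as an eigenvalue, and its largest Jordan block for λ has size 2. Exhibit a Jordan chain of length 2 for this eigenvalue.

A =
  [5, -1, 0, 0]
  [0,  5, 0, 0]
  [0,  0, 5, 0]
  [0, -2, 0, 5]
A Jordan chain for λ = 5 of length 2:
v_1 = (-1, 0, 0, -2)ᵀ
v_2 = (0, 1, 0, 0)ᵀ

Let N = A − (5)·I. We want v_2 with N^2 v_2 = 0 but N^1 v_2 ≠ 0; then v_{j-1} := N · v_j for j = 2, …, 2.

Pick v_2 = (0, 1, 0, 0)ᵀ.
Then v_1 = N · v_2 = (-1, 0, 0, -2)ᵀ.

Sanity check: (A − (5)·I) v_1 = (0, 0, 0, 0)ᵀ = 0. ✓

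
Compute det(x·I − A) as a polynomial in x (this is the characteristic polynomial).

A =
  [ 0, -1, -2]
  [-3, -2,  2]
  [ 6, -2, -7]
x^3 + 9*x^2 + 27*x + 27

Expanding det(x·I − A) (e.g. by cofactor expansion or by noting that A is similar to its Jordan form J, which has the same characteristic polynomial as A) gives
  χ_A(x) = x^3 + 9*x^2 + 27*x + 27
which factors as (x + 3)^3. The eigenvalues (with algebraic multiplicities) are λ = -3 with multiplicity 3.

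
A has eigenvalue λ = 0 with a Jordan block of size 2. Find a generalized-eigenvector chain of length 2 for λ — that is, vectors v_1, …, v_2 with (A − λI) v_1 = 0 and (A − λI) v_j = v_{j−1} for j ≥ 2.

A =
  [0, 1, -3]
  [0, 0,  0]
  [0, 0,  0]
A Jordan chain for λ = 0 of length 2:
v_1 = (1, 0, 0)ᵀ
v_2 = (0, 1, 0)ᵀ

Let N = A − (0)·I. We want v_2 with N^2 v_2 = 0 but N^1 v_2 ≠ 0; then v_{j-1} := N · v_j for j = 2, …, 2.

Pick v_2 = (0, 1, 0)ᵀ.
Then v_1 = N · v_2 = (1, 0, 0)ᵀ.

Sanity check: (A − (0)·I) v_1 = (0, 0, 0)ᵀ = 0. ✓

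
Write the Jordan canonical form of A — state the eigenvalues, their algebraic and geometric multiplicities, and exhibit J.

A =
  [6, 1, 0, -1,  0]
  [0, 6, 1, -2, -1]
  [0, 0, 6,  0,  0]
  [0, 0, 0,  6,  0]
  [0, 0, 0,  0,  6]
J_3(6) ⊕ J_1(6) ⊕ J_1(6)

The characteristic polynomial is
  det(x·I − A) = x^5 - 30*x^4 + 360*x^3 - 2160*x^2 + 6480*x - 7776 = (x - 6)^5

Eigenvalues and multiplicities (the geometric multiplicity of λ is n − rank(A − λI), which equals the number of Jordan blocks for λ):
  λ = 6: algebraic multiplicity = 5, geometric multiplicity = 3

Determining the block sizes for each eigenvalue:
  λ = 6: with am = 5 and gm = 3, the partition is not yet determined (e.g. several partitions of 5 into 3 parts exist). Let N = A − (6)·I. Computing rank(N^1) = 2, rank(N^2) = 1, rank(N^3) = 0; the number of blocks of size ≥ j is rank(N^{j−1}) − rank(N^j), giving [3, 1, 1]. So we have 1 block(s) of size 3, 2 block(s) of size 1 → block sizes [3, 1, 1]

Assembling the blocks gives a Jordan form
J =
  [6, 1, 0, 0, 0]
  [0, 6, 1, 0, 0]
  [0, 0, 6, 0, 0]
  [0, 0, 0, 6, 0]
  [0, 0, 0, 0, 6]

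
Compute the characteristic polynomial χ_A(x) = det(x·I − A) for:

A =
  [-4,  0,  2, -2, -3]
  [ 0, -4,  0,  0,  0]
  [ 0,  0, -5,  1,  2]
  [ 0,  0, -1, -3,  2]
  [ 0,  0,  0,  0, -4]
x^5 + 20*x^4 + 160*x^3 + 640*x^2 + 1280*x + 1024

Expanding det(x·I − A) (e.g. by cofactor expansion or by noting that A is similar to its Jordan form J, which has the same characteristic polynomial as A) gives
  χ_A(x) = x^5 + 20*x^4 + 160*x^3 + 640*x^2 + 1280*x + 1024
which factors as (x + 4)^5. The eigenvalues (with algebraic multiplicities) are λ = -4 with multiplicity 5.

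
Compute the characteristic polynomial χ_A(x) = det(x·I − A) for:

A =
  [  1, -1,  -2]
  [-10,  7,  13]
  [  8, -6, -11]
x^3 + 3*x^2 + 3*x + 1

Expanding det(x·I − A) (e.g. by cofactor expansion or by noting that A is similar to its Jordan form J, which has the same characteristic polynomial as A) gives
  χ_A(x) = x^3 + 3*x^2 + 3*x + 1
which factors as (x + 1)^3. The eigenvalues (with algebraic multiplicities) are λ = -1 with multiplicity 3.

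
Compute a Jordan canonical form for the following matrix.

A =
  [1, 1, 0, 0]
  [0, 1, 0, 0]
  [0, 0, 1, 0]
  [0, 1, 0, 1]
J_2(1) ⊕ J_1(1) ⊕ J_1(1)

The characteristic polynomial is
  det(x·I − A) = x^4 - 4*x^3 + 6*x^2 - 4*x + 1 = (x - 1)^4

Eigenvalues and multiplicities (the geometric multiplicity of λ is n − rank(A − λI), which equals the number of Jordan blocks for λ):
  λ = 1: algebraic multiplicity = 4, geometric multiplicity = 3

Determining the block sizes for each eigenvalue:
  λ = 1: 3 blocks summing to 4 forces exactly one block of size 2 and the rest size 1 → block sizes [2, 1, 1]

Assembling the blocks gives a Jordan form
J =
  [1, 1, 0, 0]
  [0, 1, 0, 0]
  [0, 0, 1, 0]
  [0, 0, 0, 1]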